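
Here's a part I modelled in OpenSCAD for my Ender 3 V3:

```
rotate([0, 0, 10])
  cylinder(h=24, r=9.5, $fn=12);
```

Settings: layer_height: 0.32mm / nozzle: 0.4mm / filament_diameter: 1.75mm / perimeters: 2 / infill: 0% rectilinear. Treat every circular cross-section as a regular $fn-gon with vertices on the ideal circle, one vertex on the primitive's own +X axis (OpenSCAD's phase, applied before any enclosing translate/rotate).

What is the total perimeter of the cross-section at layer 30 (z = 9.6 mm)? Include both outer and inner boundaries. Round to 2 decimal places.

59.01 mm

At z = 9.6 mm: the cylinder: section is a regular 12-gon, circumradius r=9.5 (perimeter = 2·12·9.500·sin(180°/12) = 59.01 mm); (rotated 10° about Z; rotation is an isometry so areas/perimeters/island counts are preserved). Overall, the cross-section is a single solid region. Total boundary length (outer) = 59.01 mm.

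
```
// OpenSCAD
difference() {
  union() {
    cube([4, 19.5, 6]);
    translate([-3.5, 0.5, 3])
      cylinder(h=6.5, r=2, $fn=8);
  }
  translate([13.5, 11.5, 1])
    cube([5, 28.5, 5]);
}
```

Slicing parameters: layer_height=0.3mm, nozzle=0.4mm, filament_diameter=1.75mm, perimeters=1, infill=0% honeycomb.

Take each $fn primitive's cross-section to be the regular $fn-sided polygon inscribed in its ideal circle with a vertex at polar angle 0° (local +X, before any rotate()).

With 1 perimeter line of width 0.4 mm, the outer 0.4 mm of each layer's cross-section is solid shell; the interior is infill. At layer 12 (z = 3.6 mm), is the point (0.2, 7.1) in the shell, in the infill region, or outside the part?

At z = 3.6 mm: the cube (footprint 4×19.5) is included at this height; the r=2 cylinder at (-3.5, 0.5) gives a regular 8-gon of circumradius 2 (constant along its height); Merging all regions: the 2 present regions are separate (no shared area or edge), so areas and boundary lengths simply add and each stays a separate island — 2 connected regions; the 5×28.5 cube at (13.5, 11.5) contributes its full rectangle; Subtracting the remaining from the first: starting from the result so far, the 5×28.5 cube at (13.5, 11.5) misses the remaining region (no effect) — 2 connected regions. Overall, the cross-section has 2 separate islands. The nearest boundary edge runs (0.00, 0.00)→(0.00, 19.50); distance from the point to it = 0.20 mm. (Shell/infill is judged within the island containing the point — the largest one.) The point is inside the cross-section, 0.20 mm from the nearest boundary — within the 0.4 mm shell band (1 × 0.4).

shell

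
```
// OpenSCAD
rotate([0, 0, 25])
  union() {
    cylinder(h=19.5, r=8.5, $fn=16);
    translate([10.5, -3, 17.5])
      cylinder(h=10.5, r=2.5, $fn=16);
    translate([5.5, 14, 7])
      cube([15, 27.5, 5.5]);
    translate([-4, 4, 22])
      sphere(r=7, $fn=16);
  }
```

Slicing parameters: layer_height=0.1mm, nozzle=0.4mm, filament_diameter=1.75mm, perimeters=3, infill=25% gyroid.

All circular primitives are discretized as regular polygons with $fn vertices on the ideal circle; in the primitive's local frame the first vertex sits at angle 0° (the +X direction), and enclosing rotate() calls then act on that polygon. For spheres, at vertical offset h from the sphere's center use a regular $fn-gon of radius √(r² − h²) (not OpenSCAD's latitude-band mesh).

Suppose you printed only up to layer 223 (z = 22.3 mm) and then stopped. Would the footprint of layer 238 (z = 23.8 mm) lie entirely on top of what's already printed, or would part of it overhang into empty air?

entirely on top

Compare the two slices. At z = 22.3: the cylinder is not intersected at this z (z outside [0, 19.5]); the r=2.5 cylinder at (10.5, -3) contributes a regular 16-gon of circumradius 2.5 (area = (16/2)·2.500²·sin(360°/16) = 19.13 mm²); the cube at (5.5, 14) does not reach this height (z outside [7, 12.5]); the sphere at (-4, 4): section is a regular 16-gon, circumradius = √(r²−h²) = √(7²−0.3²) = 6.994 (area = (16/2)·6.994²·sin(360°/16) = 149.74 mm²); Merging all regions: the 2 present regions are separate (no shared area or edge), so areas and boundary lengths simply add and each stays a separate island — area = 168.87 mm²; (rotated 25° about Z; rotation is an isometry so areas/perimeters/island counts are preserved). At z = 23.8: the cylinder does not reach this height (z outside [0, 19.5]); the r=2.5 cylinder at (10.5, -3) contributes a regular 16-gon of circumradius 2.5 (area = (16/2)·2.500²·sin(360°/16) = 19.13 mm²); the cube at (5.5, 14) does not reach this height (z outside [7, 12.5]); the r=7 sphere at (-4, 4) slices to a regular 16-gon of circumradius 6.765 (√(r²−h²) with h=1.8 from center) (area = (16/2)·6.765²·sin(360°/16) = 140.09 mm²); Merging all regions: the 2 present regions are separate (no shared area or edge), so areas and boundary lengths simply add and each stays a separate island — area = 159.23 mm²; (rotated 25° about Z; rotation is an isometry so areas/perimeters/island counts are preserved). Checking containment: the cross-section at z = 23.8 is a subset of the cross-section at z = 22.3.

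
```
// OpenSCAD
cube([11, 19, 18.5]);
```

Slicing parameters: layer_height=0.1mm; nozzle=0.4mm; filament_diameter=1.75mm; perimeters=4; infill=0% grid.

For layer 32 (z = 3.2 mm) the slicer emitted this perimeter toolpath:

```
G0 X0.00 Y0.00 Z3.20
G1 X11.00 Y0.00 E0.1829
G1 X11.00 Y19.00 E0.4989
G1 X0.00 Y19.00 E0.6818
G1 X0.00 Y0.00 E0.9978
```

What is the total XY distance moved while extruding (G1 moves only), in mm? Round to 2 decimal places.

Sum the Euclidean lengths of each G1 segment: total = 60.00 mm.

60.00 mm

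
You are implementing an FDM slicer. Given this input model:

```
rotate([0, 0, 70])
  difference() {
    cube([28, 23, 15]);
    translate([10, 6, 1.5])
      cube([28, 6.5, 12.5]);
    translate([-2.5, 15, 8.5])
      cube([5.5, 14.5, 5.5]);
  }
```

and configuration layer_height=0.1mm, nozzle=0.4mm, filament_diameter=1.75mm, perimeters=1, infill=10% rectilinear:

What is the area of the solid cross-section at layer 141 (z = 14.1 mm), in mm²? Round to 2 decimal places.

At z = 14.1 mm: the cube (footprint 28×23) is included at this height (area 644.00 mm²); the cube at (10, 6) is not intersected at this z (z outside [1.5, 14]); the cube at (-2.5, 15) is absent (z outside [8.5, 14]); Taking the first minus the rest: none of the subtracted shapes is present at this height, so the 28×23 cube is unchanged — area = 644.00 mm²; (whole slice rotated 70° about Z — lengths, areas and connectivity unchanged). Overall, the cross-section is a single solid region. Net area = 644.00 mm².

644.00 mm²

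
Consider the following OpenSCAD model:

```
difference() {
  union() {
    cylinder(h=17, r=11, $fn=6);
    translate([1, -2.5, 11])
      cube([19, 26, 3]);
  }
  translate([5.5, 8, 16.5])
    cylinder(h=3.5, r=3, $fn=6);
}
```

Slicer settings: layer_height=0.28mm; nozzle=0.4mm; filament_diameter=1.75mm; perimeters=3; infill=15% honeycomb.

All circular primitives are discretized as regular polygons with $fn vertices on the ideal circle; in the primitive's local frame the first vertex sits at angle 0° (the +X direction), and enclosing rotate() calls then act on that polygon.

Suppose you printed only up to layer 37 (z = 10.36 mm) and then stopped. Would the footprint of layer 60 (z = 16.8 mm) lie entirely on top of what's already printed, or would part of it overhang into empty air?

entirely on top

Compare the two slices. At z = 10.36: the r=11 cylinder contributes a regular 6-gon of circumradius 11 (area = (6/2)·11.000²·sin(360°/6) = 314.37 mm²); the cube at (1, -2.5) is not intersected at this z (z outside [11, 14]); Taking the union: only the r=11 cylinder is present, so the union is just that shape — area = 314.37 mm²; the cylinder at (5.5, 8) is absent (z outside [16.5, 20]); After the difference (first − rest): none of the subtracted shapes is present at this height, so that combined region is unchanged — area = 314.37 mm². At z = 16.8: the r=11 cylinder contributes a regular 6-gon of circumradius 11 (area = (6/2)·11.000²·sin(360°/6) = 314.37 mm²); the cube at (1, -2.5) is not intersected at this z (z outside [11, 14]); Taking the union: only the r=11 cylinder is present, so the union is just that shape — area = 314.37 mm²; the r=3 cylinder at (5.5, 8) gives a regular 6-gon of circumradius 3 (constant along its height) (area = (6/2)·3.000²·sin(360°/6) = 23.38 mm²); Taking the first minus the rest: starting from the result so far (314.37 mm²), the r=3 cylinder at (5.5, 8) partially overlaps it — only the 14.33 mm² overlap (of its 23.38 mm²) is removed, clipping the outline — area = 300.04 mm². Checking containment: the cross-section at z = 16.8 is a subset of the cross-section at z = 10.36.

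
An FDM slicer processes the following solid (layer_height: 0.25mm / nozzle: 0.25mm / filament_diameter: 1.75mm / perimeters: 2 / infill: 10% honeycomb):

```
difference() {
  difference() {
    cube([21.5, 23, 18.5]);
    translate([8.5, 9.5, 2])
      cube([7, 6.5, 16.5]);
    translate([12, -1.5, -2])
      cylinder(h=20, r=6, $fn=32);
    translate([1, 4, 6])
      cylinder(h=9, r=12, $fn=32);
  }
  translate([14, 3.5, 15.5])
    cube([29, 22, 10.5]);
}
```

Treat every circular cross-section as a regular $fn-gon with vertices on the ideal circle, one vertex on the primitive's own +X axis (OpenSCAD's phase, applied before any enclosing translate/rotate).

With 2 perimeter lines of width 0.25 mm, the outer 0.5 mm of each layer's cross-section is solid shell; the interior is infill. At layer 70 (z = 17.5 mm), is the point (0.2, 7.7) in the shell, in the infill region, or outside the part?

At z = 17.5 mm: the cube is present — its section is the full 21.5×23 rectangle; the cube at (8.5, 9.5) (footprint 7×6.5) is included at this height; the cylinder at (12, -1.5): section is a regular 32-gon, circumradius r=6; the cylinder at (1, 4) is absent (z outside [6, 15]); Taking the first minus the rest: starting from the 21.5×23 cube, the 7×6.5 cube at (8.5, 9.5) lies wholly inside it (removes its full 45.50 mm² and its 27.00 mm outline becomes a hole wall); the r=6 cylinder at (12, -1.5) partially overlaps it — only the 38.43 mm² overlap (of its 112.37 mm²) is removed, clipping the outline — 1 connected region with 1 hole; the 29×22 cube at (14, 3.5) contributes its full rectangle; Subtracting the remaining from the first: starting from that combined region, the 29×22 cube at (14, 3.5) partially overlaps it — only the 136.05 mm² overlap (of its 638.00 mm²) is removed, clipping the outline — 2 connected regions. Overall, the cross-section has 2 separate islands. The nearest boundary edge runs (0.00, 0.00)→(0.00, 23.00); distance from the point to it = 0.20 mm. (Shell/infill is judged within the island containing the point — the largest one.) The point is inside the cross-section, 0.20 mm from the nearest boundary — within the 0.5 mm shell band (2 × 0.25).

shell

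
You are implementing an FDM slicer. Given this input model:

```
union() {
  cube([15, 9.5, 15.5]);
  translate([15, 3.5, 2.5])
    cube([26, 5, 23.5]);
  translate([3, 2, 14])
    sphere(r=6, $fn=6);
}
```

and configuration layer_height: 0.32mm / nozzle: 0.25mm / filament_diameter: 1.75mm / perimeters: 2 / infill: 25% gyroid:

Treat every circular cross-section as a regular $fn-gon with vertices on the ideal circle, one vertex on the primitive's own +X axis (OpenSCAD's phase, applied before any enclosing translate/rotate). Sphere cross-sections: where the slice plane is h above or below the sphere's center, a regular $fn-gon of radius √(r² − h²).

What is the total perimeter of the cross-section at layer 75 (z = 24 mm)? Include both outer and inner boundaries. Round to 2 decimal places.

At z = 24 mm: the cube is not intersected at this z (z outside [0, 15.5]); the cube at (15, 3.5) (footprint 26×5) is included at this height (perimeter 62.00 mm); the sphere at (3, 2) does not reach this height (|z−center|=10.000 > r=6); Merging all regions: only the 26×5 cube at (15, 3.5) is present, so the union is just that shape — boundary = 62.00 mm. Overall, the cross-section is a single solid region. Total boundary length (outer) = 62.00 mm.

62.00 mm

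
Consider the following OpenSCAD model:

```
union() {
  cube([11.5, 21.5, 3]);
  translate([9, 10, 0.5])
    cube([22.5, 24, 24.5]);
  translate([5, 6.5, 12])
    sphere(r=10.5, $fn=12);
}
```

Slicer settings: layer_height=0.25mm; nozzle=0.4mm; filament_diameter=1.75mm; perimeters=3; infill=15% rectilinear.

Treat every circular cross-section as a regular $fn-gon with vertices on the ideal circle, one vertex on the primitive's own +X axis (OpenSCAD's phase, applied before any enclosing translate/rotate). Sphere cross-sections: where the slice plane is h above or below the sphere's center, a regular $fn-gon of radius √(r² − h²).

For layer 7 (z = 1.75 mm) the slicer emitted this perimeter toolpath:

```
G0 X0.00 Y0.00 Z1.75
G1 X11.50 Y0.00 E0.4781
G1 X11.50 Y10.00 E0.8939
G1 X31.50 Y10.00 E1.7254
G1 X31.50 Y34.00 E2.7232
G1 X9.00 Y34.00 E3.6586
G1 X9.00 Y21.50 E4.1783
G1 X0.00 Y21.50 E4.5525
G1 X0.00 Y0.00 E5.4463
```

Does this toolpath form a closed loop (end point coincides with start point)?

yes

Start point (G0): (0.00, 0.00). End point (last G1): the path returns to the start — closed.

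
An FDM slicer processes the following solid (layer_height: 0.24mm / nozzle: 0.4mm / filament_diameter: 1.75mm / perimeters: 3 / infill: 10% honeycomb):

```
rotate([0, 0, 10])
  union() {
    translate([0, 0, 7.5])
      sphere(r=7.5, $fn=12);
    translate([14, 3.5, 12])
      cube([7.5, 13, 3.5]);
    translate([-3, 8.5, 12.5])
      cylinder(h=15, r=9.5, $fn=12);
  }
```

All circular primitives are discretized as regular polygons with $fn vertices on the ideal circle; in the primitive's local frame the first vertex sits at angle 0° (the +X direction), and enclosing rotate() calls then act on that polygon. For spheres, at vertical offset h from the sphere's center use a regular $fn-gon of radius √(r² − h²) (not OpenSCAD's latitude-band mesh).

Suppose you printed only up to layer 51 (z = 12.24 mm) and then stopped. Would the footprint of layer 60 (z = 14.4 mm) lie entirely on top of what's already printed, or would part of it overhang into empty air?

Compare the two slices. At z = 12.24: the r=7.5 sphere slices to a regular 12-gon of circumradius 5.812 (√(r²−h²) with h=4.74 from center) (area = (12/2)·5.812²·sin(360°/12) = 101.35 mm²); the cube at (14, 3.5) is present — its section is the full 7.5×13 rectangle (area 97.50 mm²); the cylinder at (-3, 8.5) is not intersected at this z (z outside [12.5, 27.5]); Taking the union: the 2 present regions are separate (no shared area or edge), so areas and boundary lengths simply add and each stays a separate island — area = 198.85 mm²; (rotated 10° about Z; rotation is an isometry so areas/perimeters/island counts are preserved). At z = 14.4: the r=7.5 sphere contributes a regular 12-gon of circumradius √(7.5²−6.9²) = 2.939 (area = (12/2)·2.939²·sin(360°/12) = 25.92 mm²); the cube at (14, 3.5) is present — its section is the full 7.5×13 rectangle (area 97.50 mm²); the r=9.5 cylinder at (-3, 8.5) contributes a regular 12-gon of circumradius 9.5 (area = (12/2)·9.500²·sin(360°/12) = 270.75 mm²); Combining (union): the regions partially overlap — summed areas 394.17 mm² minus the doubly-counted overlap 13.70 mm² gives 380.47 mm² — area = 380.47 mm²; (whole slice rotated 10° about Z — lengths, areas and connectivity unchanged). Checking containment: at z = 14.4 the cross-section extends beyond the z = 12.24 cross-section by about 223.92 mm².

part overhangs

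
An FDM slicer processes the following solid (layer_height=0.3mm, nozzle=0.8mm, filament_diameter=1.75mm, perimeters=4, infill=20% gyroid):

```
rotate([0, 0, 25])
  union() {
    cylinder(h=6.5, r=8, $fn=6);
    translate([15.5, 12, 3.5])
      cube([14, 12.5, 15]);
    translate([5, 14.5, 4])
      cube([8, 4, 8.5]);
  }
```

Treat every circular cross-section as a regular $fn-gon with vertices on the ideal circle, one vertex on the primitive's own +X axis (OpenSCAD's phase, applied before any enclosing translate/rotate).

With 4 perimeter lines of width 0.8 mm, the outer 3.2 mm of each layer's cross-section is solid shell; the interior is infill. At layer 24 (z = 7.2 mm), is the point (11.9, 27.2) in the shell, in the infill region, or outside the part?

infill

At z = 7.2 mm: the cylinder is absent (z outside [0, 6.5]); the cube at (15.5, 12) (footprint 14×12.5) is included at this height; the cube at (5, 14.5) is present — its section is the full 8×4 rectangle; Merging all regions: the 2 present regions are separate (no shared area or edge), so areas and boundary lengths simply add and each stays a separate island — 2 connected regions; (whole slice rotated 25° about Z — lengths, areas and connectivity unchanged). Overall, the cross-section has 2 separate islands. Undo the 25° rotation: the query point maps to (22.280, 19.622) in the un-rotated model frame. The nearest boundary edge runs (15.50, 24.50)→(29.50, 24.50); distance from the point to it = 4.88 mm. (Shell/infill is judged within the island containing the point — the largest one.) The point is inside the cross-section and 4.88 mm from the nearest boundary — more than the 3.2 mm shell width (4 × 0.8), so it's in the infill interior.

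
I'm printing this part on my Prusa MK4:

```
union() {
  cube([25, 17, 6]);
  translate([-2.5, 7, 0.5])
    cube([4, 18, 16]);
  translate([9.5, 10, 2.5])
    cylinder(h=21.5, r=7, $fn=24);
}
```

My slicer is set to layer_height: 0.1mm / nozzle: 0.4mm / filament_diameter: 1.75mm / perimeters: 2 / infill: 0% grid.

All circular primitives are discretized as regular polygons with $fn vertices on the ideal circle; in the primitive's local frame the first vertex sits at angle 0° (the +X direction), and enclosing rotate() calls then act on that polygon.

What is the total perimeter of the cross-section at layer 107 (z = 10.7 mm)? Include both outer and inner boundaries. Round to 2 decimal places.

At z = 10.7 mm: the cube does not reach this height (z outside [0, 6]); the cube at (-2.5, 7) is present — its section is the full 4×18 rectangle (perimeter 44.00 mm); the r=7 cylinder at (9.5, 10) gives a regular 24-gon of circumradius 7 (constant along its height) (perimeter = 2·24·7.000·sin(180°/24) = 43.86 mm); Merging all regions: the 2 present regions are separate (no shared area or edge), so areas and boundary lengths simply add and each stays a separate island — boundary = 87.86 mm. Overall, the cross-section has 2 separate islands. Total boundary length (outer) = 87.86 mm.

87.86 mm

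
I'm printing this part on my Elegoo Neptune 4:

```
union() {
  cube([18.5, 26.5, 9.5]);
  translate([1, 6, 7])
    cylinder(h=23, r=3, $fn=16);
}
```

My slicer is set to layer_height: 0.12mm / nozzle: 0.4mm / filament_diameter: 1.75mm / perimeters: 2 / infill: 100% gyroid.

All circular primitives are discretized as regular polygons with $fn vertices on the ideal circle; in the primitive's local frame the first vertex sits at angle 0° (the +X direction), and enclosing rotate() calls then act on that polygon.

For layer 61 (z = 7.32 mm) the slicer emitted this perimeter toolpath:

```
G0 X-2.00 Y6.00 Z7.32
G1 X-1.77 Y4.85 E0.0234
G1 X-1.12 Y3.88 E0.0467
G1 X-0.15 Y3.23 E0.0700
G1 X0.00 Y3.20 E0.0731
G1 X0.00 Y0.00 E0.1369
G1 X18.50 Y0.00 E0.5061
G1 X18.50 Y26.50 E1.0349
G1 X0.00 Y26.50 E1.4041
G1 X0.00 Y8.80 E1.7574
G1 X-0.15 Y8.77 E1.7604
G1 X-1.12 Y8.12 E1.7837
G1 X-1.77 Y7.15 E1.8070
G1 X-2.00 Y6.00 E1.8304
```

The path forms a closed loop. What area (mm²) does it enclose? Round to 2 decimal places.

Apply the shoelace formula to the sequence of (X, Y) vertices; enclosed area = 498.22 mm².

498.22 mm²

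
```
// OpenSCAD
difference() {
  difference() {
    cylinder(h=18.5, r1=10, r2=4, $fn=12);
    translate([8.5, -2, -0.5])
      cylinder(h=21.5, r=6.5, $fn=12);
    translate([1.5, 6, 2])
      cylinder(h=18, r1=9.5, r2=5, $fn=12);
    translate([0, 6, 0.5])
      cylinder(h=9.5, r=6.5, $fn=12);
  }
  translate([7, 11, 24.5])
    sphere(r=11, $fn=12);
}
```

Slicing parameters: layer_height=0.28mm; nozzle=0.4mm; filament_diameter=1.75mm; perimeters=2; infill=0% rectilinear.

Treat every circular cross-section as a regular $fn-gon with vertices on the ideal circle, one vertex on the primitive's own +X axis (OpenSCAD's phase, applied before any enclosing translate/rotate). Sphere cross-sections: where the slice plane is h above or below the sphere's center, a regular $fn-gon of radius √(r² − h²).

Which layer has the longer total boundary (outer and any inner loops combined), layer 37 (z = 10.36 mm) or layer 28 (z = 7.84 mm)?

Layer 37 (z = 10.36): the cone: at t=0.560 of its height the radius interpolates to r₁+(r₂−r₁)t = 6.640, giving a regular 12-gon of that circumradius (perimeter = 2·12·6.640·sin(180°/12) = 41.25 mm); the r=6.5 cylinder at (8.5, -2) gives a regular 12-gon of circumradius 6.5 (constant along its height) (perimeter = 2·12·6.500·sin(180°/12) = 40.38 mm); the cone at (1.5, 6) contributes a regular 12-gon of circumradius 7.410 (interpolated between r1=9.5 and r2=5 at t=0.464) (perimeter = 2·12·7.410·sin(180°/12) = 46.03 mm); the cylinder at (0, 6) is not intersected at this z (z outside [0.5, 10]); After the difference (first − rest): starting from the cone, the r=6.5 cylinder at (8.5, -2) partially overlaps it — only the 26.84 mm² overlap (of its 126.75 mm²) is removed, clipping the outline; the cone at (1.5, 6) partially overlaps it — only the 54.62 mm² overlap (of its 164.72 mm²) is removed, clipping the outline — boundary = 32.61 mm; the sphere at (7, 11) is not intersected at this z (|z−center|=14.140 > r=11); Taking the first minus the rest: none of the subtracted shapes is present at this height, so that combined region is unchanged — boundary = 32.61 mm. So its perimeter = 32.61 mm. Layer 28 (z = 7.84): the cone contributes a regular 12-gon of circumradius 7.457 (interpolated between r1=10 and r2=4 at t=0.424) (perimeter = 2·12·7.457·sin(180°/12) = 46.32 mm); the r=6.5 cylinder at (8.5, -2) gives a regular 12-gon of circumradius 6.5 (constant along its height) (perimeter = 2·12·6.500·sin(180°/12) = 40.38 mm); the cone at (1.5, 6) contributes a regular 12-gon of circumradius 8.040 (interpolated between r1=9.5 and r2=5 at t=0.324) (perimeter = 2·12·8.040·sin(180°/12) = 49.94 mm); the cylinder at (0, 6): section is a regular 12-gon, circumradius r=6.5 (perimeter = 2·12·6.500·sin(180°/12) = 40.38 mm); Taking the first minus the rest: starting from the cone, the r=6.5 cylinder at (8.5, -2) partially overlaps it — only the 35.66 mm² overlap (of its 126.75 mm²) is removed, clipping the outline; the cone at (1.5, 6) partially overlaps it — only the 71.77 mm² overlap (of its 193.92 mm²) is removed, clipping the outline; the r=6.5 cylinder at (0, 6) misses the remaining region (no effect) — boundary = 36.18 mm; the sphere at (7, 11) does not reach this height (|z−center|=16.660 > r=11); Subtracting the remaining from the first: none of the subtracted shapes is present at this height, so that combined region is unchanged — boundary = 36.18 mm. So its perimeter = 36.18 mm. Layer 28 is larger (36.18 vs 32.61 mm).

layer 28 (z = 7.84 mm)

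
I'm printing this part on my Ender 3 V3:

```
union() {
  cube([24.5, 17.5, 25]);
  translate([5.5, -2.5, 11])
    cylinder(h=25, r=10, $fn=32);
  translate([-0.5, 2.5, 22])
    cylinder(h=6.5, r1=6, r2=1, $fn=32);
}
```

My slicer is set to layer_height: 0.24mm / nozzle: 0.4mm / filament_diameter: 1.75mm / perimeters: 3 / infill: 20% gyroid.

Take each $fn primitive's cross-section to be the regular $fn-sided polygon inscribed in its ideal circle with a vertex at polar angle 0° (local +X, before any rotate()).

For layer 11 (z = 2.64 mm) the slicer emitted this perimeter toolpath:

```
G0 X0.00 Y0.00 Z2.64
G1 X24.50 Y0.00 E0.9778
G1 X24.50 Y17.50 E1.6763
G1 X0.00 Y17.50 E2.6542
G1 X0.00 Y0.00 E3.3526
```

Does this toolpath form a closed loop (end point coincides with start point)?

Start point (G0): (0.00, 0.00). End point (last G1): the path returns to the start — closed.

yes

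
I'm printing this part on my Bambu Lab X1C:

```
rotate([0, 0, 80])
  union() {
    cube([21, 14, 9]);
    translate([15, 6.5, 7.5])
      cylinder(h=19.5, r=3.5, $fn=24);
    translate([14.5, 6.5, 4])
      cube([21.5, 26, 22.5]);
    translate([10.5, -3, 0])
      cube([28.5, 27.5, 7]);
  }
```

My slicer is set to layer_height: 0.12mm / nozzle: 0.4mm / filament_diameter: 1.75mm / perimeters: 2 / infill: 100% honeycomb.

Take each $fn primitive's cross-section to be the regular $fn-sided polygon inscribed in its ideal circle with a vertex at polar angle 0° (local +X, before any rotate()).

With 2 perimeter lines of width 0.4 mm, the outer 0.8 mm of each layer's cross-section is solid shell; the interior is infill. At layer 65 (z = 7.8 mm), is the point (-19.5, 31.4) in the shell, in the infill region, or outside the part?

infill

At z = 7.8 mm: the cube (footprint 21×14) is included at this height; the r=3.5 cylinder at (15, 6.5) contributes a regular 24-gon of circumradius 3.5; the cube at (14.5, 6.5) (footprint 21.5×26) is included at this height; the cube at (10.5, -3) is absent (z outside [0, 7]); Combining (union): the regions partially overlap (shared area 86.80 mm²), so overlapping operands fuse into one piece — 1 connected region; (rotated 80° about Z; rotation is an isometry so areas/perimeters/island counts are preserved). Overall, the cross-section is a single solid region. Undo the 80° rotation: the query point maps to (27.537, 24.656) in the un-rotated model frame. The nearest boundary edge runs (14.50, 32.50)→(36.00, 32.50); distance from the point to it = 7.84 mm. The point is inside the cross-section and 7.84 mm from the nearest boundary — more than the 0.8 mm shell width (2 × 0.4), so it's in the infill interior.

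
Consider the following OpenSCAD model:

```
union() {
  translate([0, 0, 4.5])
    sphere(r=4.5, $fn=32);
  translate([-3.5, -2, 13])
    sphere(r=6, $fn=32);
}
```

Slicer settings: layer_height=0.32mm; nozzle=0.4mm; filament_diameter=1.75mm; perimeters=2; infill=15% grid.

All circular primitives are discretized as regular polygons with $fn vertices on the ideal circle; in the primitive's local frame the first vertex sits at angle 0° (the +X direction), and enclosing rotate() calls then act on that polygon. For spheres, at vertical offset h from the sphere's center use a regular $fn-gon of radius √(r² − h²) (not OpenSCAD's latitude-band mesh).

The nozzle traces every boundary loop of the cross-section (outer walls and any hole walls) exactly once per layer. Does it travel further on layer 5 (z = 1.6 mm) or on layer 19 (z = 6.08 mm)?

Layer 5 (z = 1.6): the sphere: section is a regular 32-gon, circumradius = √(r²−h²) = √(4.5²−2.9²) = 3.441 (perimeter = 2·32·3.441·sin(180°/32) = 21.59 mm); the sphere at (-3.5, -2) is absent (|z−center|=11.400 > r=6); Combining (union): only the r=4.5 sphere is present, so the union is just that shape — boundary = 21.59 mm. So its perimeter = 21.59 mm. Layer 19 (z = 6.08): the sphere: section is a regular 32-gon, circumradius = √(r²−h²) = √(4.5²−1.58²) = 4.214 (perimeter = 2·32·4.214·sin(180°/32) = 26.43 mm); the sphere at (-3.5, -2) does not reach this height (|z−center|=6.920 > r=6); Taking the union: only the r=4.5 sphere is present, so the union is just that shape — boundary = 26.43 mm. So its perimeter = 26.43 mm. Layer 19 is larger (26.43 vs 21.59 mm).

layer 19 (z = 6.08 mm)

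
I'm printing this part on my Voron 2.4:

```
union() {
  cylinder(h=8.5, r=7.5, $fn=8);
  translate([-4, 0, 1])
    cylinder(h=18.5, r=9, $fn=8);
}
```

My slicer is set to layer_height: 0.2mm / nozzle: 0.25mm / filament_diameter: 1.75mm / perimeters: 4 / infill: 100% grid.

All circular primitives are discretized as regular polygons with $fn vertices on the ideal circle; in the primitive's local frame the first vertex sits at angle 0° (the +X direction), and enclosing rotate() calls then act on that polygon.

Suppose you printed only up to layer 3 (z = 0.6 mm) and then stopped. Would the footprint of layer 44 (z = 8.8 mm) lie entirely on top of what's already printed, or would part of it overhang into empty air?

Compare the two slices. At z = 0.6: the cylinder: section is a regular 8-gon, circumradius r=7.5 (area = (8/2)·7.500²·sin(360°/8) = 159.10 mm²); the cylinder at (-4, 0) does not reach this height (z outside [1, 19.5]); Merging all regions: only the r=7.5 cylinder is present, so the union is just that shape — area = 159.10 mm². At z = 8.8: the cylinder is absent (z outside [0, 8.5]); the r=9 cylinder at (-4, 0) gives a regular 8-gon of circumradius 9 (constant along its height) (area = (8/2)·9.000²·sin(360°/8) = 229.10 mm²); Combining (union): only the r=9 cylinder at (-4, 0) is present, so the union is just that shape — area = 229.10 mm². Checking containment: at z = 8.8 the cross-section extends beyond the z = 0.6 cross-section by about 100.40 mm².

part overhangs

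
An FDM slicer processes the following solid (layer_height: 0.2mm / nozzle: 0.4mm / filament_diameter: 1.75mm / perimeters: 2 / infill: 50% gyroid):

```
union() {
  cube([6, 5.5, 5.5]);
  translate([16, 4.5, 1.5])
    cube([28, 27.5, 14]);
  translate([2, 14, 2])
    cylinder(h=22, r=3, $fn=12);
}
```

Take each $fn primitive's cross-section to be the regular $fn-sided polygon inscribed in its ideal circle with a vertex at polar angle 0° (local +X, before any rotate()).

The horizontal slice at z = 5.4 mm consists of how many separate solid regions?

3

At z = 5.4 mm: the 6×5.5 cube contributes its full rectangle; the 28×27.5 cube at (16, 4.5) contributes its full rectangle; the r=3 cylinder at (2, 14) contributes a regular 12-gon of circumradius 3; Merging all regions: the 3 present regions are separate (no shared area or edge), so areas and boundary lengths simply add and each stays a separate island — 3 connected regions. The result has 3 disconnected regions.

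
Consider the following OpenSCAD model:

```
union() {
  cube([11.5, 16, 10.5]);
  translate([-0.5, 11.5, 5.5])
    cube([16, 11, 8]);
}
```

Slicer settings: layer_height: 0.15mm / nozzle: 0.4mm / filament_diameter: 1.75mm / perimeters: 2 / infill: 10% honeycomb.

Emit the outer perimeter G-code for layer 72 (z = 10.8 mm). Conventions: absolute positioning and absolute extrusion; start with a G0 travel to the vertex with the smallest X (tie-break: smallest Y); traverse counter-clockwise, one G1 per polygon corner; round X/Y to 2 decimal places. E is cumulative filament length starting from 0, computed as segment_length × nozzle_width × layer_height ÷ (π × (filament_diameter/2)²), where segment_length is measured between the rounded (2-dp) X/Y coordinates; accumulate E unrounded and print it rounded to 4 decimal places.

G0 X-0.50 Y11.50 Z10.80
G1 X15.50 Y11.50 E0.3991
G1 X15.50 Y22.50 E0.6735
G1 X-0.50 Y22.50 E1.0726
G1 X-0.50 Y11.50 E1.3470

At z = 10.8 mm: the cube is absent (z outside [0, 10.5]); the 16×11 cube at (-0.5, 11.5) contributes its full rectangle; Merging all regions: only the 16×11 cube at (-0.5, 11.5) is present, so the union is just that shape — 1 connected region. The outline is a single polygon with 4 vertices. Extrusion per mm of travel: 0.4 × 0.15 / (π × 0.875²) = 0.024945. Accumulating E over each segment gives final E = 1.3470.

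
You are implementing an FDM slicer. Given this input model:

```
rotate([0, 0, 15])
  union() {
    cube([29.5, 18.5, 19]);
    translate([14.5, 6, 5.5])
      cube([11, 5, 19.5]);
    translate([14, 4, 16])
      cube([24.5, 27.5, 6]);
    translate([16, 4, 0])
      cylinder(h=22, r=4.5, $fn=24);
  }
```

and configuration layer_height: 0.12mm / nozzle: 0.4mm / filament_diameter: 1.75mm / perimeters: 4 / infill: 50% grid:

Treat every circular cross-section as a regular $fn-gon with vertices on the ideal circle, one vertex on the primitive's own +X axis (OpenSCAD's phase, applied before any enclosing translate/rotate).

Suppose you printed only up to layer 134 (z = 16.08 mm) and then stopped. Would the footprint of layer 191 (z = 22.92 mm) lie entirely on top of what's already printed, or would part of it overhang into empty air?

entirely on top

Compare the two slices. At z = 16.08: the 29.5×18.5 cube contributes its full rectangle (area 545.75 mm²); the cube at (14.5, 6) is present — its section is the full 11×5 rectangle (area 55.00 mm²); the 24.5×27.5 cube at (14, 4) contributes its full rectangle (area 673.75 mm²); the cylinder at (16, 4): section is a regular 24-gon, circumradius r=4.5 (area = (24/2)·4.500²·sin(360°/24) = 62.89 mm²); Merging all regions: the regions partially overlap — summed areas 1337.39 mm² minus the doubly-counted overlap 341.37 mm² gives 996.03 mm² — area = 996.03 mm²; (rotated 15° about Z; rotation is an isometry so areas/perimeters/island counts are preserved). At z = 22.92: the cube is not intersected at this z (z outside [0, 19]); the cube at (14.5, 6) (footprint 11×5) is included at this height (area 55.00 mm²); the cube at (14, 4) is not intersected at this z (z outside [16, 22]); the cylinder at (16, 4) is not intersected at this z (z outside [0, 22]); Combining (union): only the 11×5 cube at (14.5, 6) is present, so the union is just that shape — area = 55.00 mm²; (whole slice rotated 15° about Z — lengths, areas and connectivity unchanged). Checking containment: the cross-section at z = 22.92 is a subset of the cross-section at z = 16.08.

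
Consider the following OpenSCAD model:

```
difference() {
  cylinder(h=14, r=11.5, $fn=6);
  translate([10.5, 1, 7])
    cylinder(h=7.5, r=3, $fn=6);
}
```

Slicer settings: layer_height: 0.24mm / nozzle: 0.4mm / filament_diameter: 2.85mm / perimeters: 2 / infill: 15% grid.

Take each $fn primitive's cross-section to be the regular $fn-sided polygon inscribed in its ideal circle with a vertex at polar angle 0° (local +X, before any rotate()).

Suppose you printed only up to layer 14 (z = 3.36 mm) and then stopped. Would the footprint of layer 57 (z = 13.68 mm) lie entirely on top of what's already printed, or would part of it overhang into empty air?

Compare the two slices. At z = 3.36: the r=11.5 cylinder gives a regular 6-gon of circumradius 11.5 (constant along its height) (area = (6/2)·11.500²·sin(360°/6) = 343.60 mm²); the cylinder at (10.5, 1) is absent (z outside [7, 14.5]); Subtracting the remaining from the first: none of the subtracted shapes is present at this height, so the r=11.5 cylinder is unchanged — area = 343.60 mm². At z = 13.68: the r=11.5 cylinder contributes a regular 6-gon of circumradius 11.5 (area = (6/2)·11.500²·sin(360°/6) = 343.60 mm²); the r=3 cylinder at (10.5, 1) contributes a regular 6-gon of circumradius 3 (area = (6/2)·3.000²·sin(360°/6) = 23.38 mm²); After the difference (first − rest): starting from the r=11.5 cylinder (343.60 mm²), the r=3 cylinder at (10.5, 1) partially overlaps it — only the 12.41 mm² overlap (of its 23.38 mm²) is removed, clipping the outline — area = 331.18 mm². Checking containment: the cross-section at z = 13.68 is a subset of the cross-section at z = 3.36.

entirely on top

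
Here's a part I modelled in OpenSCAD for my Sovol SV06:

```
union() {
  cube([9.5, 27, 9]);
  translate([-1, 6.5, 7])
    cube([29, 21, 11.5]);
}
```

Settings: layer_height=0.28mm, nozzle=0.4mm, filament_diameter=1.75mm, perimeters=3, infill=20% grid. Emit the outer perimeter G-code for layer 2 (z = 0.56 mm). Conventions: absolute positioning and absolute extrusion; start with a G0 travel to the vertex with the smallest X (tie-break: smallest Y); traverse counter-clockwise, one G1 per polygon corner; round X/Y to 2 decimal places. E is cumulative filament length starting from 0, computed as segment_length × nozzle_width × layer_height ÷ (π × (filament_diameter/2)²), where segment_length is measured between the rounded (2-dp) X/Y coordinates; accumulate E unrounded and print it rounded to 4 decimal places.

G0 X0.00 Y0.00 Z0.56
G1 X9.50 Y0.00 E0.4424
G1 X9.50 Y27.00 E1.6996
G1 X0.00 Y27.00 E2.1420
G1 X0.00 Y0.00 E3.3992

At z = 0.56 mm: the cube is present — its section is the full 9.5×27 rectangle; the cube at (-1, 6.5) is absent (z outside [7, 18.5]); Combining (union): only the 9.5×27 cube is present, so the union is just that shape — 1 connected region. The outline is a single polygon with 4 vertices. Extrusion per mm of travel: 0.4 × 0.28 / (π × 0.875²) = 0.046564. Accumulating E over each segment gives final E = 3.3992.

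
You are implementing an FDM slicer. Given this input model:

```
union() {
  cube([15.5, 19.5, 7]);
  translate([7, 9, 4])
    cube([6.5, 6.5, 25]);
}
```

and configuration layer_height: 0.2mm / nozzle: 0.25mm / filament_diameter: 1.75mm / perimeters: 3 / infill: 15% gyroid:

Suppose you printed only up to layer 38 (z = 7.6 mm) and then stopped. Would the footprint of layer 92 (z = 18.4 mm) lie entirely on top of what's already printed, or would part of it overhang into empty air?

entirely on top

Compare the two slices. At z = 7.6: the cube is absent (z outside [0, 7]); the 6.5×6.5 cube at (7, 9) contributes its full rectangle (area 42.25 mm²); Taking the union: only the 6.5×6.5 cube at (7, 9) is present, so the union is just that shape — area = 42.25 mm². At z = 18.4: the cube is not intersected at this z (z outside [0, 7]); the cube at (7, 9) is present — its section is the full 6.5×6.5 rectangle (area 42.25 mm²); Merging all regions: only the 6.5×6.5 cube at (7, 9) is present, so the union is just that shape — area = 42.25 mm². Checking containment: the cross-section at z = 18.4 is a subset of the cross-section at z = 7.6.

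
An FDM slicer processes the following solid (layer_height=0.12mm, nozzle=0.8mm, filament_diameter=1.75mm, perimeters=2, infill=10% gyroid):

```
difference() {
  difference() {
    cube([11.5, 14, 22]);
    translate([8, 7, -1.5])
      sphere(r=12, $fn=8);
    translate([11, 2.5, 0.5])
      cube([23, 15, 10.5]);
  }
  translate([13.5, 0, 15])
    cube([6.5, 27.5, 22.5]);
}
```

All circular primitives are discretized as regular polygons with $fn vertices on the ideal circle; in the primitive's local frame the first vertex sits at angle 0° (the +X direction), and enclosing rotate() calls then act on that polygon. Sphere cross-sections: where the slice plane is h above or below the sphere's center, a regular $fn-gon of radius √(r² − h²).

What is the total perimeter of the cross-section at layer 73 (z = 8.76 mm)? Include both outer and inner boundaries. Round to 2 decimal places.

At z = 8.76 mm: the cube (footprint 11.5×14) is included at this height (perimeter 51.00 mm); the r=12 sphere at (8, 7) slices to a regular 8-gon of circumradius 6.224 (√(r²−h²) with h=10.26 from center) (perimeter = 2·8·6.224·sin(180°/8) = 38.11 mm); the cube at (11, 2.5) is present — its section is the full 23×15 rectangle (perimeter 76.00 mm); Subtracting the remaining from the first: starting from the 11.5×14 cube, the r=12 sphere at (8, 7) partially overlaps it — only the 93.27 mm² overlap (of its 109.55 mm²) is removed, clipping the outline; the 23×15 cube at (11, 2.5) partially overlaps it — only the 1.06 mm² overlap (of its 345.00 mm²) is removed, clipping the outline — boundary = 66.83 mm; the cube at (13.5, 0) does not reach this height (z outside [15, 37.5]); Taking the first minus the rest: none of the subtracted shapes is present at this height, so that combined region is unchanged — boundary = 66.83 mm. Overall, the cross-section is a single solid region. Total boundary length (outer) = 66.83 mm.

66.83 mm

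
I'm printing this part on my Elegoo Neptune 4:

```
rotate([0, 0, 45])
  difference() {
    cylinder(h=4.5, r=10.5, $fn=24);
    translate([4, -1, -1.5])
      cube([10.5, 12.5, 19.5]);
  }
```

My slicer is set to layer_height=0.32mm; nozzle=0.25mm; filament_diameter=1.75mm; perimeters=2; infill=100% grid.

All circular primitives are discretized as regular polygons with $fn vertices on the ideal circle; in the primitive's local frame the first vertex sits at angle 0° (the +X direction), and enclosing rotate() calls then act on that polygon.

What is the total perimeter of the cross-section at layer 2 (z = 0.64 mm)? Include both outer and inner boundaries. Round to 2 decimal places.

69.44 mm

At z = 0.64 mm: the cylinder: section is a regular 24-gon, circumradius r=10.5 (perimeter = 2·24·10.500·sin(180°/24) = 65.79 mm); the cube at (4, -1) is present — its section is the full 10.5×12.5 rectangle (perimeter 46.00 mm); After the difference (first − rest): starting from the r=10.5 cylinder, the 10.5×12.5 cube at (4, -1) partially overlaps it — only the 51.32 mm² overlap (of its 131.25 mm²) is removed, clipping the outline — boundary = 69.44 mm; (whole slice rotated 45° about Z — lengths, areas and connectivity unchanged). Overall, the cross-section is a single solid region. Total boundary length (outer) = 69.44 mm.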